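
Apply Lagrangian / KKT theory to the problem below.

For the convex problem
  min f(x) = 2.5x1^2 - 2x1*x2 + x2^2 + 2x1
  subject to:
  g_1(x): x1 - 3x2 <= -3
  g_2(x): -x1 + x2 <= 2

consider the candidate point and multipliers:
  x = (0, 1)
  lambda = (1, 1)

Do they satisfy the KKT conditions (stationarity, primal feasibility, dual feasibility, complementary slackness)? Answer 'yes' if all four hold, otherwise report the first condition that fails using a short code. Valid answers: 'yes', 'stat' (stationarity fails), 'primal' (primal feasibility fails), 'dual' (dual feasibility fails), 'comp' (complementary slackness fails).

Gradient of f: grad f(x) = Q x + c = (0, 2)
Constraint values g_i(x) = a_i^T x - b_i:
  g_1((0, 1)) = 0
  g_2((0, 1)) = -1
Stationarity residual: grad f(x) + sum_i lambda_i a_i = (0, 0)
  -> stationarity OK
Primal feasibility (all g_i <= 0): OK
Dual feasibility (all lambda_i >= 0): OK
Complementary slackness (lambda_i * g_i(x) = 0 for all i): FAILS

Verdict: the first failing condition is complementary_slackness -> comp.

comp


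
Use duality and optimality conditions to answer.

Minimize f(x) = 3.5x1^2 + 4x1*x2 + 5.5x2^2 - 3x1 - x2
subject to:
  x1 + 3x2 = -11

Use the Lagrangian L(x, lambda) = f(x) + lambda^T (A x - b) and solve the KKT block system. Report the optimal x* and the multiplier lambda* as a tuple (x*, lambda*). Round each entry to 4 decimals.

Form the Lagrangian:
  L(x, lambda) = (1/2) x^T Q x + c^T x + lambda^T (A x - b)
Stationarity (grad_x L = 0): Q x + c + A^T lambda = 0.
Primal feasibility: A x = b.

This gives the KKT block system:
  [ Q   A^T ] [ x     ]   [-c ]
  [ A    0  ] [ lambda ] = [ b ]

Solving the linear system:
  x*      = (0.7, -3.9)
  lambda* = (13.7)
  f(x*)   = 76.25

x* = (0.7, -3.9), lambda* = (13.7)


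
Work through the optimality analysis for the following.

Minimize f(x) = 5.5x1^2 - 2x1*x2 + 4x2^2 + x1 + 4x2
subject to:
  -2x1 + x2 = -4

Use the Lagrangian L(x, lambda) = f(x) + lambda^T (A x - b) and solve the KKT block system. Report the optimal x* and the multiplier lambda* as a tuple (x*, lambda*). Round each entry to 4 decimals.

Form the Lagrangian:
  L(x, lambda) = (1/2) x^T Q x + c^T x + lambda^T (A x - b)
Stationarity (grad_x L = 0): Q x + c + A^T lambda = 0.
Primal feasibility: A x = b.

This gives the KKT block system:
  [ Q   A^T ] [ x     ]   [-c ]
  [ A    0  ] [ lambda ] = [ b ]

Solving the linear system:
  x*      = (1.3429, -1.3143)
  lambda* = (9.2)
  f(x*)   = 16.4429

x* = (1.3429, -1.3143), lambda* = (9.2)


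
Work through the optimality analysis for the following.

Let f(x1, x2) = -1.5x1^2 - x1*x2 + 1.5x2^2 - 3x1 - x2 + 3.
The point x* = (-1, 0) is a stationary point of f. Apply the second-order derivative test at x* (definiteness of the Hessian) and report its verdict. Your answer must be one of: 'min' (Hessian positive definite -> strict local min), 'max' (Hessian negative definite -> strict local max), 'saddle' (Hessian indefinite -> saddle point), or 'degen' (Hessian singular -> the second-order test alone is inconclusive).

Compute the Hessian H = grad^2 f:
  H = [[-3, -1], [-1, 3]]
Verify stationarity: grad f(x*) = H x* + g = (0, 0).
Eigenvalues of H: -3.1623, 3.1623.
Eigenvalues have mixed signs, so H is indefinite -> x* is a saddle point.

saddle


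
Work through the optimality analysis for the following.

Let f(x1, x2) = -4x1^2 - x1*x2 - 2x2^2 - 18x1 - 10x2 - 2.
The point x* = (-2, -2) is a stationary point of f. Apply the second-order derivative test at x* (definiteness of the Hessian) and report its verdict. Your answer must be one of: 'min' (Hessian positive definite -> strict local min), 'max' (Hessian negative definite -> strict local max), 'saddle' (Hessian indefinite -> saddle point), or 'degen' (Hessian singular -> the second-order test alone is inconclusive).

Compute the Hessian H = grad^2 f:
  H = [[-8, -1], [-1, -4]]
Verify stationarity: grad f(x*) = H x* + g = (0, 0).
Eigenvalues of H: -8.2361, -3.7639.
Both eigenvalues < 0, so H is negative definite -> x* is a strict local max.

max


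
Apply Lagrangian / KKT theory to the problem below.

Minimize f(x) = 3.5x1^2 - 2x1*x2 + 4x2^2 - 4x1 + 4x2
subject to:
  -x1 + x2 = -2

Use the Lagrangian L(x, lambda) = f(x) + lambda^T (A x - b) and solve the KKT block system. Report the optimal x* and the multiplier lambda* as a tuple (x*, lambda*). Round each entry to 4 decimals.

Form the Lagrangian:
  L(x, lambda) = (1/2) x^T Q x + c^T x + lambda^T (A x - b)
Stationarity (grad_x L = 0): Q x + c + A^T lambda = 0.
Primal feasibility: A x = b.

This gives the KKT block system:
  [ Q   A^T ] [ x     ]   [-c ]
  [ A    0  ] [ lambda ] = [ b ]

Solving the linear system:
  x*      = (1.0909, -0.9091)
  lambda* = (5.4545)
  f(x*)   = 1.4545

x* = (1.0909, -0.9091), lambda* = (5.4545)


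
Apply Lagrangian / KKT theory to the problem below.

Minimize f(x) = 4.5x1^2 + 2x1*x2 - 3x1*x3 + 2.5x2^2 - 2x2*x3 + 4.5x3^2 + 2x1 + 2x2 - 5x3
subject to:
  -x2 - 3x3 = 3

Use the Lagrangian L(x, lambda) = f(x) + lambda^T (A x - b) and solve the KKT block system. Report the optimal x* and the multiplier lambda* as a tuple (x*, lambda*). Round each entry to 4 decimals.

Form the Lagrangian:
  L(x, lambda) = (1/2) x^T Q x + c^T x + lambda^T (A x - b)
Stationarity (grad_x L = 0): Q x + c + A^T lambda = 0.
Primal feasibility: A x = b.

This gives the KKT block system:
  [ Q   A^T ] [ x     ]   [-c ]
  [ A    0  ] [ lambda ] = [ b ]

Solving the linear system:
  x*      = (-0.1871, -1.1053, -0.6316)
  lambda* = (-2.6374)
  f(x*)   = 4.2427

x* = (-0.1871, -1.1053, -0.6316), lambda* = (-2.6374)


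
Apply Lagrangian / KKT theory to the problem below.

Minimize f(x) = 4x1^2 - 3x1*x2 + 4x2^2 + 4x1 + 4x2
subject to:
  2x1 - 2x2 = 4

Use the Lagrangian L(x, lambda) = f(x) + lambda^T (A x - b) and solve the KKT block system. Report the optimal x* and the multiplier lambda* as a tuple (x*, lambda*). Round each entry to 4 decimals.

Form the Lagrangian:
  L(x, lambda) = (1/2) x^T Q x + c^T x + lambda^T (A x - b)
Stationarity (grad_x L = 0): Q x + c + A^T lambda = 0.
Primal feasibility: A x = b.

This gives the KKT block system:
  [ Q   A^T ] [ x     ]   [-c ]
  [ A    0  ] [ lambda ] = [ b ]

Solving the linear system:
  x*      = (0.2, -1.8)
  lambda* = (-5.5)
  f(x*)   = 7.8

x* = (0.2, -1.8), lambda* = (-5.5)


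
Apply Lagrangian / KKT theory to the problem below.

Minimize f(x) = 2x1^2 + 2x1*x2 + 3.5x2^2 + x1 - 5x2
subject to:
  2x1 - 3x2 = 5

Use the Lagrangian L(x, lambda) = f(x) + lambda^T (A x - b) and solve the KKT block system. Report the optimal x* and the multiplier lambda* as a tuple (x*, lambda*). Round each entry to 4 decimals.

Form the Lagrangian:
  L(x, lambda) = (1/2) x^T Q x + c^T x + lambda^T (A x - b)
Stationarity (grad_x L = 0): Q x + c + A^T lambda = 0.
Primal feasibility: A x = b.

This gives the KKT block system:
  [ Q   A^T ] [ x     ]   [-c ]
  [ A    0  ] [ lambda ] = [ b ]

Solving the linear system:
  x*      = (1.375, -0.75)
  lambda* = (-2.5)
  f(x*)   = 8.8125

x* = (1.375, -0.75), lambda* = (-2.5)


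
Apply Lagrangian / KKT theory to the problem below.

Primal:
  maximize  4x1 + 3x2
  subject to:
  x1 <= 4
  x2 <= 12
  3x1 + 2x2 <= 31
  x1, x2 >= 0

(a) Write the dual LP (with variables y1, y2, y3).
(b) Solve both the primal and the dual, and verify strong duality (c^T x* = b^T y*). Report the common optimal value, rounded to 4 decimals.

The standard primal-dual pair for 'max c^T x s.t. A x <= b, x >= 0' is:
  Dual:  min b^T y  s.t.  A^T y >= c,  y >= 0.

So the dual LP is:
  minimize  4y1 + 12y2 + 31y3
  subject to:
    y1 + 3y3 >= 4
    y2 + 2y3 >= 3
    y1, y2, y3 >= 0

Solving the primal: x* = (2.3333, 12).
  primal value c^T x* = 45.3333.
Solving the dual: y* = (0, 0.3333, 1.3333).
  dual value b^T y* = 45.3333.
Strong duality: c^T x* = b^T y*. Confirmed.

45.3333


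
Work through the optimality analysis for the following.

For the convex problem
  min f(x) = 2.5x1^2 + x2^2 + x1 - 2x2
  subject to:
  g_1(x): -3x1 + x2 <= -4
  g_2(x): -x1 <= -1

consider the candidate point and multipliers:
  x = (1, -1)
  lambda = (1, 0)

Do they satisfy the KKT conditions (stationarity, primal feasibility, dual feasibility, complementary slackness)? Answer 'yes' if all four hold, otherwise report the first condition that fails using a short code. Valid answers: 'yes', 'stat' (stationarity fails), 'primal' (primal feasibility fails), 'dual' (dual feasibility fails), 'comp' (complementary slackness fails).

Gradient of f: grad f(x) = Q x + c = (6, -4)
Constraint values g_i(x) = a_i^T x - b_i:
  g_1((1, -1)) = 0
  g_2((1, -1)) = 0
Stationarity residual: grad f(x) + sum_i lambda_i a_i = (3, -3)
  -> stationarity FAILS
Primal feasibility (all g_i <= 0): OK
Dual feasibility (all lambda_i >= 0): OK
Complementary slackness (lambda_i * g_i(x) = 0 for all i): OK

Verdict: the first failing condition is stationarity -> stat.

stat


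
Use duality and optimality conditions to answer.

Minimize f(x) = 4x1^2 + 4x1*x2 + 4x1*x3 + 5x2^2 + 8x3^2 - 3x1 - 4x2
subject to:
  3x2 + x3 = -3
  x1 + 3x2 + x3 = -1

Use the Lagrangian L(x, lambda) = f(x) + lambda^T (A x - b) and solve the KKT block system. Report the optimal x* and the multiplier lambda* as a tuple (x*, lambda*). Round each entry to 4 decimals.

Form the Lagrangian:
  L(x, lambda) = (1/2) x^T Q x + c^T x + lambda^T (A x - b)
Stationarity (grad_x L = 0): Q x + c + A^T lambda = 0.
Primal feasibility: A x = b.

This gives the KKT block system:
  [ Q   A^T ] [ x     ]   [-c ]
  [ A    0  ] [ lambda ] = [ b ]

Solving the linear system:
  x*      = (2, -0.8052, -0.5844)
  lambda* = (8.7922, -7.4416)
  f(x*)   = 8.0779

x* = (2, -0.8052, -0.5844), lambda* = (8.7922, -7.4416)


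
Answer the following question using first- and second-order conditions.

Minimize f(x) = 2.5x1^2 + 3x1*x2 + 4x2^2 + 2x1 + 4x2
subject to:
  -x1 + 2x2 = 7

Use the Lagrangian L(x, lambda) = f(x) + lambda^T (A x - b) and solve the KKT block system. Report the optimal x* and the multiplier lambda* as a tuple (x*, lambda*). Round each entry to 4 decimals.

Form the Lagrangian:
  L(x, lambda) = (1/2) x^T Q x + c^T x + lambda^T (A x - b)
Stationarity (grad_x L = 0): Q x + c + A^T lambda = 0.
Primal feasibility: A x = b.

This gives the KKT block system:
  [ Q   A^T ] [ x     ]   [-c ]
  [ A    0  ] [ lambda ] = [ b ]

Solving the linear system:
  x*      = (-2.85, 2.075)
  lambda* = (-6.025)
  f(x*)   = 22.3875

x* = (-2.85, 2.075), lambda* = (-6.025)


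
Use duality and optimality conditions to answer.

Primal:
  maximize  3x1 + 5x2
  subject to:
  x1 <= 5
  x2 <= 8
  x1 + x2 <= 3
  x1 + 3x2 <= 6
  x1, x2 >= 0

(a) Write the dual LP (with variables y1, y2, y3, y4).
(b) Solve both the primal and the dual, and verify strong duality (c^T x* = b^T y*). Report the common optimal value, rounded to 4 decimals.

The standard primal-dual pair for 'max c^T x s.t. A x <= b, x >= 0' is:
  Dual:  min b^T y  s.t.  A^T y >= c,  y >= 0.

So the dual LP is:
  minimize  5y1 + 8y2 + 3y3 + 6y4
  subject to:
    y1 + y3 + y4 >= 3
    y2 + y3 + 3y4 >= 5
    y1, y2, y3, y4 >= 0

Solving the primal: x* = (1.5, 1.5).
  primal value c^T x* = 12.
Solving the dual: y* = (0, 0, 2, 1).
  dual value b^T y* = 12.
Strong duality: c^T x* = b^T y*. Confirmed.

12


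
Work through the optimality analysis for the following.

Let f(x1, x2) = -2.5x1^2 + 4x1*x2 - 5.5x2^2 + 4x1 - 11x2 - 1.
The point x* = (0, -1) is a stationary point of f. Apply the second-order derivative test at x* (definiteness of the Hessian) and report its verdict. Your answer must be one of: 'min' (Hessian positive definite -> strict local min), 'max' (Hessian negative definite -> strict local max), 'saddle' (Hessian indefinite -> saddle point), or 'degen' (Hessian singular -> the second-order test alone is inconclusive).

Compute the Hessian H = grad^2 f:
  H = [[-5, 4], [4, -11]]
Verify stationarity: grad f(x*) = H x* + g = (0, 0).
Eigenvalues of H: -13, -3.
Both eigenvalues < 0, so H is negative definite -> x* is a strict local max.

max


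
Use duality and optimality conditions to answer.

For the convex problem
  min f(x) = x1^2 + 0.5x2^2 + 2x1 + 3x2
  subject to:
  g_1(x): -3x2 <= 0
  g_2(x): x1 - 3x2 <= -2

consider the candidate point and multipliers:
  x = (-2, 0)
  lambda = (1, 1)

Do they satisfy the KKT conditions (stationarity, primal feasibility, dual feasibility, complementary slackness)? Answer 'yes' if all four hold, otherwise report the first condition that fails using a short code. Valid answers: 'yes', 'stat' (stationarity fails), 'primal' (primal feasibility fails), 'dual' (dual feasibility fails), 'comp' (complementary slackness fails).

Gradient of f: grad f(x) = Q x + c = (-2, 3)
Constraint values g_i(x) = a_i^T x - b_i:
  g_1((-2, 0)) = 0
  g_2((-2, 0)) = 0
Stationarity residual: grad f(x) + sum_i lambda_i a_i = (-1, -3)
  -> stationarity FAILS
Primal feasibility (all g_i <= 0): OK
Dual feasibility (all lambda_i >= 0): OK
Complementary slackness (lambda_i * g_i(x) = 0 for all i): OK

Verdict: the first failing condition is stationarity -> stat.

stat


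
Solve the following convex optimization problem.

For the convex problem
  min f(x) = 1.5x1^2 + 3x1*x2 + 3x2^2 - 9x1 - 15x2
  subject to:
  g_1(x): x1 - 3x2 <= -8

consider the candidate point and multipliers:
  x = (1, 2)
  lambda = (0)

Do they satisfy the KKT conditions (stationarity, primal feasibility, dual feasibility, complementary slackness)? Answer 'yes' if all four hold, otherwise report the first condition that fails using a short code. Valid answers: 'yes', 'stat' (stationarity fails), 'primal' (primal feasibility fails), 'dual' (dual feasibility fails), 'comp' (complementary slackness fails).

Gradient of f: grad f(x) = Q x + c = (0, 0)
Constraint values g_i(x) = a_i^T x - b_i:
  g_1((1, 2)) = 3
Stationarity residual: grad f(x) + sum_i lambda_i a_i = (0, 0)
  -> stationarity OK
Primal feasibility (all g_i <= 0): FAILS
Dual feasibility (all lambda_i >= 0): OK
Complementary slackness (lambda_i * g_i(x) = 0 for all i): OK

Verdict: the first failing condition is primal_feasibility -> primal.

primal


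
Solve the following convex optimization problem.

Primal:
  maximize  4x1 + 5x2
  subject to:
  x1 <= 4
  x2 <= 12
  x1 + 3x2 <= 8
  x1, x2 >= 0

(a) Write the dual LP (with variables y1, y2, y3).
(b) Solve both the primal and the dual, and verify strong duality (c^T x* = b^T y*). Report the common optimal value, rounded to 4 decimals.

The standard primal-dual pair for 'max c^T x s.t. A x <= b, x >= 0' is:
  Dual:  min b^T y  s.t.  A^T y >= c,  y >= 0.

So the dual LP is:
  minimize  4y1 + 12y2 + 8y3
  subject to:
    y1 + y3 >= 4
    y2 + 3y3 >= 5
    y1, y2, y3 >= 0

Solving the primal: x* = (4, 1.3333).
  primal value c^T x* = 22.6667.
Solving the dual: y* = (2.3333, 0, 1.6667).
  dual value b^T y* = 22.6667.
Strong duality: c^T x* = b^T y*. Confirmed.

22.6667


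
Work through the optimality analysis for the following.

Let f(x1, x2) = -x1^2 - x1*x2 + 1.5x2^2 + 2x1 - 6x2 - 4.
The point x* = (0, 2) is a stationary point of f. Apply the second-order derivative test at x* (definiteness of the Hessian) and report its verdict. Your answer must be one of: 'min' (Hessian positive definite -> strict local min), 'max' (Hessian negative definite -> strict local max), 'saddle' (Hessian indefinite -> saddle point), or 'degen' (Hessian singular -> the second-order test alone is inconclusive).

Compute the Hessian H = grad^2 f:
  H = [[-2, -1], [-1, 3]]
Verify stationarity: grad f(x*) = H x* + g = (0, 0).
Eigenvalues of H: -2.1926, 3.1926.
Eigenvalues have mixed signs, so H is indefinite -> x* is a saddle point.

saddle


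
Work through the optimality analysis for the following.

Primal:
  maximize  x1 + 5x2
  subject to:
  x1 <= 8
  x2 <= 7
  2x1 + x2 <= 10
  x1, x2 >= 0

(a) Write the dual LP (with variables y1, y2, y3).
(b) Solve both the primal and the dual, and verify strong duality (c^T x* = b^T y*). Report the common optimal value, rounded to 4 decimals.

The standard primal-dual pair for 'max c^T x s.t. A x <= b, x >= 0' is:
  Dual:  min b^T y  s.t.  A^T y >= c,  y >= 0.

So the dual LP is:
  minimize  8y1 + 7y2 + 10y3
  subject to:
    y1 + 2y3 >= 1
    y2 + y3 >= 5
    y1, y2, y3 >= 0

Solving the primal: x* = (1.5, 7).
  primal value c^T x* = 36.5.
Solving the dual: y* = (0, 4.5, 0.5).
  dual value b^T y* = 36.5.
Strong duality: c^T x* = b^T y*. Confirmed.

36.5


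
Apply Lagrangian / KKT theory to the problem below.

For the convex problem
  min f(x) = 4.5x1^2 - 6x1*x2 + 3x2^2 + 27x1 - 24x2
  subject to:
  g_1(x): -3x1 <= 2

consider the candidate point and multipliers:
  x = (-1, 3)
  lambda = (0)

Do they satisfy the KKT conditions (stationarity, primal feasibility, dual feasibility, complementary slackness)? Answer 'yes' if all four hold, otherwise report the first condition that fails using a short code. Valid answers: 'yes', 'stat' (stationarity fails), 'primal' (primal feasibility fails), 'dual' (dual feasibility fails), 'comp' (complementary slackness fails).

Gradient of f: grad f(x) = Q x + c = (0, 0)
Constraint values g_i(x) = a_i^T x - b_i:
  g_1((-1, 3)) = 1
Stationarity residual: grad f(x) + sum_i lambda_i a_i = (0, 0)
  -> stationarity OK
Primal feasibility (all g_i <= 0): FAILS
Dual feasibility (all lambda_i >= 0): OK
Complementary slackness (lambda_i * g_i(x) = 0 for all i): OK

Verdict: the first failing condition is primal_feasibility -> primal.

primal


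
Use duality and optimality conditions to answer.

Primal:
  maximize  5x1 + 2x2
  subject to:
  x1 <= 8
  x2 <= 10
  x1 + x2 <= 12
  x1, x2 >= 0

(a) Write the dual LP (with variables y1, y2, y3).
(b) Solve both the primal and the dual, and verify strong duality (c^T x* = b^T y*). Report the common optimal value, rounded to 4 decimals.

The standard primal-dual pair for 'max c^T x s.t. A x <= b, x >= 0' is:
  Dual:  min b^T y  s.t.  A^T y >= c,  y >= 0.

So the dual LP is:
  minimize  8y1 + 10y2 + 12y3
  subject to:
    y1 + y3 >= 5
    y2 + y3 >= 2
    y1, y2, y3 >= 0

Solving the primal: x* = (8, 4).
  primal value c^T x* = 48.
Solving the dual: y* = (3, 0, 2).
  dual value b^T y* = 48.
Strong duality: c^T x* = b^T y*. Confirmed.

48


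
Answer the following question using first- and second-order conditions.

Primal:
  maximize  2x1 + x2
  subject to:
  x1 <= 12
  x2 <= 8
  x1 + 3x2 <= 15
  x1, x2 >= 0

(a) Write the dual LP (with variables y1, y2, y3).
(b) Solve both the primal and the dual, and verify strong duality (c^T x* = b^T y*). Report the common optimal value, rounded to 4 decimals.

The standard primal-dual pair for 'max c^T x s.t. A x <= b, x >= 0' is:
  Dual:  min b^T y  s.t.  A^T y >= c,  y >= 0.

So the dual LP is:
  minimize  12y1 + 8y2 + 15y3
  subject to:
    y1 + y3 >= 2
    y2 + 3y3 >= 1
    y1, y2, y3 >= 0

Solving the primal: x* = (12, 1).
  primal value c^T x* = 25.
Solving the dual: y* = (1.6667, 0, 0.3333).
  dual value b^T y* = 25.
Strong duality: c^T x* = b^T y*. Confirmed.

25


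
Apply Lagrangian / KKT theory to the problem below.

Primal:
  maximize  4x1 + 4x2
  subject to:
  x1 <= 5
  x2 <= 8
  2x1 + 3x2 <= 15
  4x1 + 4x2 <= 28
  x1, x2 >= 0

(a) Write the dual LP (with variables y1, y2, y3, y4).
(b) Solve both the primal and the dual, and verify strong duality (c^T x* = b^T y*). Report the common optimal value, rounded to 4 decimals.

The standard primal-dual pair for 'max c^T x s.t. A x <= b, x >= 0' is:
  Dual:  min b^T y  s.t.  A^T y >= c,  y >= 0.

So the dual LP is:
  minimize  5y1 + 8y2 + 15y3 + 28y4
  subject to:
    y1 + 2y3 + 4y4 >= 4
    y2 + 3y3 + 4y4 >= 4
    y1, y2, y3, y4 >= 0

Solving the primal: x* = (5, 1.6667).
  primal value c^T x* = 26.6667.
Solving the dual: y* = (1.3333, 0, 1.3333, 0).
  dual value b^T y* = 26.6667.
Strong duality: c^T x* = b^T y*. Confirmed.

26.6667


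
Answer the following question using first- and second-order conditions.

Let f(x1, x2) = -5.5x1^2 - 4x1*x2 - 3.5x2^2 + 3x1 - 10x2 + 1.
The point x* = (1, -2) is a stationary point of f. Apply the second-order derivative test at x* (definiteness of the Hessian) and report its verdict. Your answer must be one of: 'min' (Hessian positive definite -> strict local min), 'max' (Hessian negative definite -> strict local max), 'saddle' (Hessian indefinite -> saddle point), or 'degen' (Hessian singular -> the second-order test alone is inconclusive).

Compute the Hessian H = grad^2 f:
  H = [[-11, -4], [-4, -7]]
Verify stationarity: grad f(x*) = H x* + g = (0, 0).
Eigenvalues of H: -13.4721, -4.5279.
Both eigenvalues < 0, so H is negative definite -> x* is a strict local max.

max


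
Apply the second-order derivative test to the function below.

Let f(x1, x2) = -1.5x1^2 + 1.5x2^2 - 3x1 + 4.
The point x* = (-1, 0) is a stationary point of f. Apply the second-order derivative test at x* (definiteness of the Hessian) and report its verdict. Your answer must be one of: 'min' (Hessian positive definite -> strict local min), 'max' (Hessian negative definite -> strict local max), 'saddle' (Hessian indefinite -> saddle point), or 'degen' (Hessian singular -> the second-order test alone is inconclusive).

Compute the Hessian H = grad^2 f:
  H = [[-3, 0], [0, 3]]
Verify stationarity: grad f(x*) = H x* + g = (0, 0).
Eigenvalues of H: -3, 3.
Eigenvalues have mixed signs, so H is indefinite -> x* is a saddle point.

saddle


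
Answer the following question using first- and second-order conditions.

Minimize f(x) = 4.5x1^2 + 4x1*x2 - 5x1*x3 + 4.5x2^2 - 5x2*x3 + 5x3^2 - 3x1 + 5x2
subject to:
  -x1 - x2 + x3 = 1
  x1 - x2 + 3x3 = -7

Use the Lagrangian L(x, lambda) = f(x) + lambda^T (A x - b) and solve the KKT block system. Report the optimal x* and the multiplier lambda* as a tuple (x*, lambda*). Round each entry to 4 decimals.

Form the Lagrangian:
  L(x, lambda) = (1/2) x^T Q x + c^T x + lambda^T (A x - b)
Stationarity (grad_x L = 0): Q x + c + A^T lambda = 0.
Primal feasibility: A x = b.

This gives the KKT block system:
  [ Q   A^T ] [ x     ]   [-c ]
  [ A    0  ] [ lambda ] = [ b ]

Solving the linear system:
  x*      = (-1.7931, -1.4138, -2.2069)
  lambda* = (-8.8103, 4.9483)
  f(x*)   = 20.8793

x* = (-1.7931, -1.4138, -2.2069), lambda* = (-8.8103, 4.9483)


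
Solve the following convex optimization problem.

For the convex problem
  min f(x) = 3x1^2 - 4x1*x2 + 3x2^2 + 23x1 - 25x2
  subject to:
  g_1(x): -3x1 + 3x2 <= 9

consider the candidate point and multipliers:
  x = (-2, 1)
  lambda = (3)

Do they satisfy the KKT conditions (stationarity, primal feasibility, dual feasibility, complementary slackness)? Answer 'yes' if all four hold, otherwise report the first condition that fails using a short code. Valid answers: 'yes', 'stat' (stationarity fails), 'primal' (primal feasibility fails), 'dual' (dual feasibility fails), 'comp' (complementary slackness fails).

Gradient of f: grad f(x) = Q x + c = (7, -11)
Constraint values g_i(x) = a_i^T x - b_i:
  g_1((-2, 1)) = 0
Stationarity residual: grad f(x) + sum_i lambda_i a_i = (-2, -2)
  -> stationarity FAILS
Primal feasibility (all g_i <= 0): OK
Dual feasibility (all lambda_i >= 0): OK
Complementary slackness (lambda_i * g_i(x) = 0 for all i): OK

Verdict: the first failing condition is stationarity -> stat.

stat


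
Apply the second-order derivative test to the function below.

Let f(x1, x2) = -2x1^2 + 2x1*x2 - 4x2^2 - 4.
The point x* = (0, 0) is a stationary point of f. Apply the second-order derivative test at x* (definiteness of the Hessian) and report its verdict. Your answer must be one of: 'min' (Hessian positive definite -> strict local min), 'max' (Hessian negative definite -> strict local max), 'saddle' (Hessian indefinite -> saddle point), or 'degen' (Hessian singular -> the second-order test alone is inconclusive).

Compute the Hessian H = grad^2 f:
  H = [[-4, 2], [2, -8]]
Verify stationarity: grad f(x*) = H x* + g = (0, 0).
Eigenvalues of H: -8.8284, -3.1716.
Both eigenvalues < 0, so H is negative definite -> x* is a strict local max.

max


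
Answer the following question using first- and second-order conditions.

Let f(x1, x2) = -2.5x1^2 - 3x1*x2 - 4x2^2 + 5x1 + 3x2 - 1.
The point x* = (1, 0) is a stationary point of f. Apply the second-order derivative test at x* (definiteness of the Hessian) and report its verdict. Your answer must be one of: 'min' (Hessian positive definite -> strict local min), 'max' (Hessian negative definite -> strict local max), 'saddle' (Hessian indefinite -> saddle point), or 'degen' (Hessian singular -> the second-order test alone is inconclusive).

Compute the Hessian H = grad^2 f:
  H = [[-5, -3], [-3, -8]]
Verify stationarity: grad f(x*) = H x* + g = (0, 0).
Eigenvalues of H: -9.8541, -3.1459.
Both eigenvalues < 0, so H is negative definite -> x* is a strict local max.

max


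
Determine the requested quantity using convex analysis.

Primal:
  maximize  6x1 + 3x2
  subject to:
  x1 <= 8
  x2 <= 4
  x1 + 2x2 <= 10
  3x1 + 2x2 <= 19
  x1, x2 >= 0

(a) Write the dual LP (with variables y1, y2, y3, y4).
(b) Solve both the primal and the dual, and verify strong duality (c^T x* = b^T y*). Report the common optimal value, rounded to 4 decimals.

The standard primal-dual pair for 'max c^T x s.t. A x <= b, x >= 0' is:
  Dual:  min b^T y  s.t.  A^T y >= c,  y >= 0.

So the dual LP is:
  minimize  8y1 + 4y2 + 10y3 + 19y4
  subject to:
    y1 + y3 + 3y4 >= 6
    y2 + 2y3 + 2y4 >= 3
    y1, y2, y3, y4 >= 0

Solving the primal: x* = (6.3333, 0).
  primal value c^T x* = 38.
Solving the dual: y* = (0, 0, 0, 2).
  dual value b^T y* = 38.
Strong duality: c^T x* = b^T y*. Confirmed.

38


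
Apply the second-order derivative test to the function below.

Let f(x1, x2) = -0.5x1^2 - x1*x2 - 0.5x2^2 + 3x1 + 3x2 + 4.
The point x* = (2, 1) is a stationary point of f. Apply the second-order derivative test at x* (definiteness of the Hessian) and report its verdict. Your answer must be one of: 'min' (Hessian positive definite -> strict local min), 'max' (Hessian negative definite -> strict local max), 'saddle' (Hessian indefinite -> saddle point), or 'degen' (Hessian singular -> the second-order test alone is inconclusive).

Compute the Hessian H = grad^2 f:
  H = [[-1, -1], [-1, -1]]
Verify stationarity: grad f(x*) = H x* + g = (0, 0).
Eigenvalues of H: -2, 0.
H has a zero eigenvalue (singular; negative semidefinite but not definite), so H is neither positive definite, negative definite, nor indefinite. The second-order test alone is inconclusive -> degen.
(Indeed, f is constant along the null direction of H through x*, so x* is not a strict local extremum.)

degen


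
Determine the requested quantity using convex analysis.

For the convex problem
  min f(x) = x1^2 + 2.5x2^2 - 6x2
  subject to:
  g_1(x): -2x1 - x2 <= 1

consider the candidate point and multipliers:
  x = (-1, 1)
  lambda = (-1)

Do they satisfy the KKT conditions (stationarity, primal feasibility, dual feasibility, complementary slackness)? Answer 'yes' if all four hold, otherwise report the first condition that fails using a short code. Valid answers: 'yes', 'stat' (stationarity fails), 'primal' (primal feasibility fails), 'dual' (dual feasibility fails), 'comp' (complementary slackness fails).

Gradient of f: grad f(x) = Q x + c = (-2, -1)
Constraint values g_i(x) = a_i^T x - b_i:
  g_1((-1, 1)) = 0
Stationarity residual: grad f(x) + sum_i lambda_i a_i = (0, 0)
  -> stationarity OK
Primal feasibility (all g_i <= 0): OK
Dual feasibility (all lambda_i >= 0): FAILS
Complementary slackness (lambda_i * g_i(x) = 0 for all i): OK

Verdict: the first failing condition is dual_feasibility -> dual.

dual


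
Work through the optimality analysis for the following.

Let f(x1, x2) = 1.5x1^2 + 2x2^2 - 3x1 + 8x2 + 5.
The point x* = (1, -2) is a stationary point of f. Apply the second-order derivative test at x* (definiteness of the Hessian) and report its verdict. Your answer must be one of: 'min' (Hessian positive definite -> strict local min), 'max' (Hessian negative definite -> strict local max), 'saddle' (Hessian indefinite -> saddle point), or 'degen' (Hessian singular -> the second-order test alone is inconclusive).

Compute the Hessian H = grad^2 f:
  H = [[3, 0], [0, 4]]
Verify stationarity: grad f(x*) = H x* + g = (0, 0).
Eigenvalues of H: 3, 4.
Both eigenvalues > 0, so H is positive definite -> x* is a strict local min.

min


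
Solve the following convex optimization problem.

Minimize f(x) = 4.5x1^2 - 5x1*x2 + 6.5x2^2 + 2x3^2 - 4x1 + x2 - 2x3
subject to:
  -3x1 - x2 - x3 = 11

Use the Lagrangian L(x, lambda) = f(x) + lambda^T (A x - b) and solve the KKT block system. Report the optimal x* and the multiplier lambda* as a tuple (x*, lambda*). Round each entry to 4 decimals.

Form the Lagrangian:
  L(x, lambda) = (1/2) x^T Q x + c^T x + lambda^T (A x - b)
Stationarity (grad_x L = 0): Q x + c + A^T lambda = 0.
Primal feasibility: A x = b.

This gives the KKT block system:
  [ Q   A^T ] [ x     ]   [-c ]
  [ A    0  ] [ lambda ] = [ b ]

Solving the linear system:
  x*      = (-2.7221, -1.6439, -1.1899)
  lambda* = (-6.7598)
  f(x*)   = 42.9909

x* = (-2.7221, -1.6439, -1.1899), lambda* = (-6.7598)


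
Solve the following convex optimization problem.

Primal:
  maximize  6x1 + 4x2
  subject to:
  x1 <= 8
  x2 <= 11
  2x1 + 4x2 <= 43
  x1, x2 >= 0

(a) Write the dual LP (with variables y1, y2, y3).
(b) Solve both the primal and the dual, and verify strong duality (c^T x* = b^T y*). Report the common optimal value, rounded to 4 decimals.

The standard primal-dual pair for 'max c^T x s.t. A x <= b, x >= 0' is:
  Dual:  min b^T y  s.t.  A^T y >= c,  y >= 0.

So the dual LP is:
  minimize  8y1 + 11y2 + 43y3
  subject to:
    y1 + 2y3 >= 6
    y2 + 4y3 >= 4
    y1, y2, y3 >= 0

Solving the primal: x* = (8, 6.75).
  primal value c^T x* = 75.
Solving the dual: y* = (4, 0, 1).
  dual value b^T y* = 75.
Strong duality: c^T x* = b^T y*. Confirmed.

75


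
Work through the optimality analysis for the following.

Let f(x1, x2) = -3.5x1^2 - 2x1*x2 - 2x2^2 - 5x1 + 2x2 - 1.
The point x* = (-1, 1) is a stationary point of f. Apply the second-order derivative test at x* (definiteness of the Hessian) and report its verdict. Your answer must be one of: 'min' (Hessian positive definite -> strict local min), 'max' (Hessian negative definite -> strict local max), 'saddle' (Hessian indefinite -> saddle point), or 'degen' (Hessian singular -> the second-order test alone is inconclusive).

Compute the Hessian H = grad^2 f:
  H = [[-7, -2], [-2, -4]]
Verify stationarity: grad f(x*) = H x* + g = (0, 0).
Eigenvalues of H: -8, -3.
Both eigenvalues < 0, so H is negative definite -> x* is a strict local max.

max


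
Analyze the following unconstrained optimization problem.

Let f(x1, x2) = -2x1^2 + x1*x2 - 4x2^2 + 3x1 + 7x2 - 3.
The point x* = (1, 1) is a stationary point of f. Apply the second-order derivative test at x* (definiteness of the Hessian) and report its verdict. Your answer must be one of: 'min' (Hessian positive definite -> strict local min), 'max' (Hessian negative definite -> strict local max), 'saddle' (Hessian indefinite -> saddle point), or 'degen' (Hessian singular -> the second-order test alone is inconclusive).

Compute the Hessian H = grad^2 f:
  H = [[-4, 1], [1, -8]]
Verify stationarity: grad f(x*) = H x* + g = (0, 0).
Eigenvalues of H: -8.2361, -3.7639.
Both eigenvalues < 0, so H is negative definite -> x* is a strict local max.

max


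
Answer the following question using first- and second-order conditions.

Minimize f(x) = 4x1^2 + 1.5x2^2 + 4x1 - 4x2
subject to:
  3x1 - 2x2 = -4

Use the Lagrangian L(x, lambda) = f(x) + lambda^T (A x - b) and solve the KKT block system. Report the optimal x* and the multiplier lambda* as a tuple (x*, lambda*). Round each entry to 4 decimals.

Form the Lagrangian:
  L(x, lambda) = (1/2) x^T Q x + c^T x + lambda^T (A x - b)
Stationarity (grad_x L = 0): Q x + c + A^T lambda = 0.
Primal feasibility: A x = b.

This gives the KKT block system:
  [ Q   A^T ] [ x     ]   [-c ]
  [ A    0  ] [ lambda ] = [ b ]

Solving the linear system:
  x*      = (-0.4746, 1.2881)
  lambda* = (-0.0678)
  f(x*)   = -3.661

x* = (-0.4746, 1.2881), lambda* = (-0.0678)


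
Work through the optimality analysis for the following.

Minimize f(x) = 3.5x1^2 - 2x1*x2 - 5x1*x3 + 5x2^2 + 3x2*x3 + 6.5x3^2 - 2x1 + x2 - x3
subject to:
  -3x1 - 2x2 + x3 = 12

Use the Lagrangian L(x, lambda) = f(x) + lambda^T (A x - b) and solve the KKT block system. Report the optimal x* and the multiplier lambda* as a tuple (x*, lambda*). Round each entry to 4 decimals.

Form the Lagrangian:
  L(x, lambda) = (1/2) x^T Q x + c^T x + lambda^T (A x - b)
Stationarity (grad_x L = 0): Q x + c + A^T lambda = 0.
Primal feasibility: A x = b.

This gives the KKT block system:
  [ Q   A^T ] [ x     ]   [-c ]
  [ A    0  ] [ lambda ] = [ b ]

Solving the linear system:
  x*      = (-2.8527, -1.7979, -0.154)
  lambda* = (-5.8678)
  f(x*)   = 37.2374

x* = (-2.8527, -1.7979, -0.154), lambda* = (-5.8678)


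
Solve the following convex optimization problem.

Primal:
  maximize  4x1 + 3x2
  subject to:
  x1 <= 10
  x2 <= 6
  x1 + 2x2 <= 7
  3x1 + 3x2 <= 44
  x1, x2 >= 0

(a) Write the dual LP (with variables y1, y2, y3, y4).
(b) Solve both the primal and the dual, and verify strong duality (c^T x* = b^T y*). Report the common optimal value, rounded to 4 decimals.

The standard primal-dual pair for 'max c^T x s.t. A x <= b, x >= 0' is:
  Dual:  min b^T y  s.t.  A^T y >= c,  y >= 0.

So the dual LP is:
  minimize  10y1 + 6y2 + 7y3 + 44y4
  subject to:
    y1 + y3 + 3y4 >= 4
    y2 + 2y3 + 3y4 >= 3
    y1, y2, y3, y4 >= 0

Solving the primal: x* = (7, 0).
  primal value c^T x* = 28.
Solving the dual: y* = (0, 0, 4, 0).
  dual value b^T y* = 28.
Strong duality: c^T x* = b^T y*. Confirmed.

28


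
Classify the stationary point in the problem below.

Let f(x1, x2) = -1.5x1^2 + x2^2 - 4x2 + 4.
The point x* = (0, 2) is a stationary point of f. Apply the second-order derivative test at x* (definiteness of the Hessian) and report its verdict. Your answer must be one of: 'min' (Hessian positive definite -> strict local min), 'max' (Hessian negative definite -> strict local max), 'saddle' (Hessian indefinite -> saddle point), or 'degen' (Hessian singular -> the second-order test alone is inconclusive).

Compute the Hessian H = grad^2 f:
  H = [[-3, 0], [0, 2]]
Verify stationarity: grad f(x*) = H x* + g = (0, 0).
Eigenvalues of H: -3, 2.
Eigenvalues have mixed signs, so H is indefinite -> x* is a saddle point.

saddle


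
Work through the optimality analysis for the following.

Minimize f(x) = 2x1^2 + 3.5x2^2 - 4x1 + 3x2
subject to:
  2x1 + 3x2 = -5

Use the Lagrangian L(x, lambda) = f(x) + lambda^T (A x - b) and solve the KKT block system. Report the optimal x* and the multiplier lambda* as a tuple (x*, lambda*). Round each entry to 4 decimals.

Form the Lagrangian:
  L(x, lambda) = (1/2) x^T Q x + c^T x + lambda^T (A x - b)
Stationarity (grad_x L = 0): Q x + c + A^T lambda = 0.
Primal feasibility: A x = b.

This gives the KKT block system:
  [ Q   A^T ] [ x     ]   [-c ]
  [ A    0  ] [ lambda ] = [ b ]

Solving the linear system:
  x*      = (-0.25, -1.5)
  lambda* = (2.5)
  f(x*)   = 4.5

x* = (-0.25, -1.5), lambda* = (2.5)


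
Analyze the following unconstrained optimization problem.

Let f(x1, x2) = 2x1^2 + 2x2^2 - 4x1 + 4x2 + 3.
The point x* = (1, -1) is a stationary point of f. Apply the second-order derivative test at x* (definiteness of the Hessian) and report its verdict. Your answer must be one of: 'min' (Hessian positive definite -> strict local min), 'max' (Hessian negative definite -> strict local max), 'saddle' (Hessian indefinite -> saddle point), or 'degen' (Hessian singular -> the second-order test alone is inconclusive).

Compute the Hessian H = grad^2 f:
  H = [[4, 0], [0, 4]]
Verify stationarity: grad f(x*) = H x* + g = (0, 0).
Eigenvalues of H: 4, 4.
Both eigenvalues > 0, so H is positive definite -> x* is a strict local min.

min


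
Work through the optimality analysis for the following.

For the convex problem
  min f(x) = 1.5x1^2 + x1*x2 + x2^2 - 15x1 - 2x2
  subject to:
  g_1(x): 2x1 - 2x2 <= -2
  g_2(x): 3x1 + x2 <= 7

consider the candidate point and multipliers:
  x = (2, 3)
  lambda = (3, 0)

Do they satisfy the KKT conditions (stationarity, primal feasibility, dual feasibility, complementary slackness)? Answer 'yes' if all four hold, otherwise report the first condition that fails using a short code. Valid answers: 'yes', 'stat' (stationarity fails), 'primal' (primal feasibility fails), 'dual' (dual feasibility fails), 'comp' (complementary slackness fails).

Gradient of f: grad f(x) = Q x + c = (-6, 6)
Constraint values g_i(x) = a_i^T x - b_i:
  g_1((2, 3)) = 0
  g_2((2, 3)) = 2
Stationarity residual: grad f(x) + sum_i lambda_i a_i = (0, 0)
  -> stationarity OK
Primal feasibility (all g_i <= 0): FAILS
Dual feasibility (all lambda_i >= 0): OK
Complementary slackness (lambda_i * g_i(x) = 0 for all i): OK

Verdict: the first failing condition is primal_feasibility -> primal.

primal


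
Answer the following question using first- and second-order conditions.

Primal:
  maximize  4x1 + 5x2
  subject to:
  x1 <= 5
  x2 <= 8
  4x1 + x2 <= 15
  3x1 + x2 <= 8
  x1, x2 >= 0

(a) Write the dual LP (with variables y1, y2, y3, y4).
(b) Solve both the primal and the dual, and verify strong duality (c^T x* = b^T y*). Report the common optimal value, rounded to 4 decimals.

The standard primal-dual pair for 'max c^T x s.t. A x <= b, x >= 0' is:
  Dual:  min b^T y  s.t.  A^T y >= c,  y >= 0.

So the dual LP is:
  minimize  5y1 + 8y2 + 15y3 + 8y4
  subject to:
    y1 + 4y3 + 3y4 >= 4
    y2 + y3 + y4 >= 5
    y1, y2, y3, y4 >= 0

Solving the primal: x* = (0, 8).
  primal value c^T x* = 40.
Solving the dual: y* = (0, 3.6667, 0, 1.3333).
  dual value b^T y* = 40.
Strong duality: c^T x* = b^T y*. Confirmed.

40


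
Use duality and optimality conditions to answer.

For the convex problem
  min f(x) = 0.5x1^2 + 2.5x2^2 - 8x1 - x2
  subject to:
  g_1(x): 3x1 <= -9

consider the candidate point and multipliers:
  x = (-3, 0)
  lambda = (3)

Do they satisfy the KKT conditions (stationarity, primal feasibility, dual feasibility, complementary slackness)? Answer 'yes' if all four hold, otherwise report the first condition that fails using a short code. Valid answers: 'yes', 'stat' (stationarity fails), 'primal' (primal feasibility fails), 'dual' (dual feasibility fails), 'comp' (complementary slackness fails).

Gradient of f: grad f(x) = Q x + c = (-11, -1)
Constraint values g_i(x) = a_i^T x - b_i:
  g_1((-3, 0)) = 0
Stationarity residual: grad f(x) + sum_i lambda_i a_i = (-2, -1)
  -> stationarity FAILS
Primal feasibility (all g_i <= 0): OK
Dual feasibility (all lambda_i >= 0): OK
Complementary slackness (lambda_i * g_i(x) = 0 for all i): OK

Verdict: the first failing condition is stationarity -> stat.

stat


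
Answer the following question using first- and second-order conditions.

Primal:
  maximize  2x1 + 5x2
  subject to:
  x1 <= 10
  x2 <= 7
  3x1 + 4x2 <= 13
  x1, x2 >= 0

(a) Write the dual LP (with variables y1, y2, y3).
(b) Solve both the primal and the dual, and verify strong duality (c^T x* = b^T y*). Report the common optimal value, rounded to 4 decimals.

The standard primal-dual pair for 'max c^T x s.t. A x <= b, x >= 0' is:
  Dual:  min b^T y  s.t.  A^T y >= c,  y >= 0.

So the dual LP is:
  minimize  10y1 + 7y2 + 13y3
  subject to:
    y1 + 3y3 >= 2
    y2 + 4y3 >= 5
    y1, y2, y3 >= 0

Solving the primal: x* = (0, 3.25).
  primal value c^T x* = 16.25.
Solving the dual: y* = (0, 0, 1.25).
  dual value b^T y* = 16.25.
Strong duality: c^T x* = b^T y*. Confirmed.

16.25


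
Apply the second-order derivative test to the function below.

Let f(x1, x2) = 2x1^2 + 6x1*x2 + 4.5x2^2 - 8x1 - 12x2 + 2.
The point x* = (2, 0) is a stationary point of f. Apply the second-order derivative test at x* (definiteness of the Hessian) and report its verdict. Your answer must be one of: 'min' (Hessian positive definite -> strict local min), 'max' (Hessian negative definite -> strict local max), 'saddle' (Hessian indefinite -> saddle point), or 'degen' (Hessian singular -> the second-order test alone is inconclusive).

Compute the Hessian H = grad^2 f:
  H = [[4, 6], [6, 9]]
Verify stationarity: grad f(x*) = H x* + g = (0, 0).
Eigenvalues of H: 0, 13.
H has a zero eigenvalue (singular; positive semidefinite but not definite), so H is neither positive definite, negative definite, nor indefinite. The second-order test alone is inconclusive -> degen.
(Indeed, f is constant along the null direction of H through x*, so x* is not a strict local extremum.)

degen
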